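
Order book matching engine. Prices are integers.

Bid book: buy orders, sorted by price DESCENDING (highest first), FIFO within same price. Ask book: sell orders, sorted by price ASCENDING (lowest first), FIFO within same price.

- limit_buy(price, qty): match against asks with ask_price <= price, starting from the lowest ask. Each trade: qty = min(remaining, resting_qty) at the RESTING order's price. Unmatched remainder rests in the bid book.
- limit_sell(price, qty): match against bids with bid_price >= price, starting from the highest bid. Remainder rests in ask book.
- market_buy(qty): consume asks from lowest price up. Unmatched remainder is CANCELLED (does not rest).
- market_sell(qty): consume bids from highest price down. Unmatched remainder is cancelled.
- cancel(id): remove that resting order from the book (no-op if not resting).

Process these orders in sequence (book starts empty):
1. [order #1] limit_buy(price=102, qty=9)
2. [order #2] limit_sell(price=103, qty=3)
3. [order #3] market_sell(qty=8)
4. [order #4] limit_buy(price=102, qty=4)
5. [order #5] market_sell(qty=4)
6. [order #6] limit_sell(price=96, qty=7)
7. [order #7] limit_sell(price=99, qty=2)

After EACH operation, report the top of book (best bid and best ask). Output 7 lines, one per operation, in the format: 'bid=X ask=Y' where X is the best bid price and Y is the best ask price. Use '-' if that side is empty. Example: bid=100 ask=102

After op 1 [order #1] limit_buy(price=102, qty=9): fills=none; bids=[#1:9@102] asks=[-]
After op 2 [order #2] limit_sell(price=103, qty=3): fills=none; bids=[#1:9@102] asks=[#2:3@103]
After op 3 [order #3] market_sell(qty=8): fills=#1x#3:8@102; bids=[#1:1@102] asks=[#2:3@103]
After op 4 [order #4] limit_buy(price=102, qty=4): fills=none; bids=[#1:1@102 #4:4@102] asks=[#2:3@103]
After op 5 [order #5] market_sell(qty=4): fills=#1x#5:1@102 #4x#5:3@102; bids=[#4:1@102] asks=[#2:3@103]
After op 6 [order #6] limit_sell(price=96, qty=7): fills=#4x#6:1@102; bids=[-] asks=[#6:6@96 #2:3@103]
After op 7 [order #7] limit_sell(price=99, qty=2): fills=none; bids=[-] asks=[#6:6@96 #7:2@99 #2:3@103]

Answer: bid=102 ask=-
bid=102 ask=103
bid=102 ask=103
bid=102 ask=103
bid=102 ask=103
bid=- ask=96
bid=- ask=96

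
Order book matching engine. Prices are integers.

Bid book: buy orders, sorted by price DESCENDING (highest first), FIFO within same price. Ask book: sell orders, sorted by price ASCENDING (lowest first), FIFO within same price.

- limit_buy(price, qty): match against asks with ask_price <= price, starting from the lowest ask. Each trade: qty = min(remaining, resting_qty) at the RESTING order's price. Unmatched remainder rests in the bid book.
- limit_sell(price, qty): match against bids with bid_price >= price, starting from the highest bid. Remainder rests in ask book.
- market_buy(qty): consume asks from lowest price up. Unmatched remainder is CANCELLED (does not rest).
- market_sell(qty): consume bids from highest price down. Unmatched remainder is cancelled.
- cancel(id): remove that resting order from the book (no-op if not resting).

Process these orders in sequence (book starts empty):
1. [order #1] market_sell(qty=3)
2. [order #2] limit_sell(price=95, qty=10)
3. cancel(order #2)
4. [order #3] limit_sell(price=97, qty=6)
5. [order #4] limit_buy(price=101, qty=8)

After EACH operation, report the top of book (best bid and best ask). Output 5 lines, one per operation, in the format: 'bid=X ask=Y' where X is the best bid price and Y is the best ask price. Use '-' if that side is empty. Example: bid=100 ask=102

After op 1 [order #1] market_sell(qty=3): fills=none; bids=[-] asks=[-]
After op 2 [order #2] limit_sell(price=95, qty=10): fills=none; bids=[-] asks=[#2:10@95]
After op 3 cancel(order #2): fills=none; bids=[-] asks=[-]
After op 4 [order #3] limit_sell(price=97, qty=6): fills=none; bids=[-] asks=[#3:6@97]
After op 5 [order #4] limit_buy(price=101, qty=8): fills=#4x#3:6@97; bids=[#4:2@101] asks=[-]

Answer: bid=- ask=-
bid=- ask=95
bid=- ask=-
bid=- ask=97
bid=101 ask=-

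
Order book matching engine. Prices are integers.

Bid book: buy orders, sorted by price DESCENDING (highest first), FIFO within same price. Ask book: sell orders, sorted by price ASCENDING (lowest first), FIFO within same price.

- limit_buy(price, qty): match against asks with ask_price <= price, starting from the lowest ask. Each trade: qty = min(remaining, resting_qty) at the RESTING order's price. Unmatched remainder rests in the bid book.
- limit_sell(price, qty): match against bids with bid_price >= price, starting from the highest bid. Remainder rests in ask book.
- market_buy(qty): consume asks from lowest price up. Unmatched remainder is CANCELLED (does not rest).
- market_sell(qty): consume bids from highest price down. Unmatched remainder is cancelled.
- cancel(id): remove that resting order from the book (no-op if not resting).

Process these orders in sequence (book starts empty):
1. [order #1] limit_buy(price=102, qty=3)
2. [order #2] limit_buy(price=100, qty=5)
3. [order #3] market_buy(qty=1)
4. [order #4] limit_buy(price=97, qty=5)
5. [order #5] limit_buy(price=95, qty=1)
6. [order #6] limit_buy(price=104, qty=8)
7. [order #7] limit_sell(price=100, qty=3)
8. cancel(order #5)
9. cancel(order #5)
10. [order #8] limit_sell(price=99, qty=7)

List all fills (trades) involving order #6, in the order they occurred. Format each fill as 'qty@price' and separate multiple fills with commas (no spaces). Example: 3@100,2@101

Answer: 3@104,5@104

Derivation:
After op 1 [order #1] limit_buy(price=102, qty=3): fills=none; bids=[#1:3@102] asks=[-]
After op 2 [order #2] limit_buy(price=100, qty=5): fills=none; bids=[#1:3@102 #2:5@100] asks=[-]
After op 3 [order #3] market_buy(qty=1): fills=none; bids=[#1:3@102 #2:5@100] asks=[-]
After op 4 [order #4] limit_buy(price=97, qty=5): fills=none; bids=[#1:3@102 #2:5@100 #4:5@97] asks=[-]
After op 5 [order #5] limit_buy(price=95, qty=1): fills=none; bids=[#1:3@102 #2:5@100 #4:5@97 #5:1@95] asks=[-]
After op 6 [order #6] limit_buy(price=104, qty=8): fills=none; bids=[#6:8@104 #1:3@102 #2:5@100 #4:5@97 #5:1@95] asks=[-]
After op 7 [order #7] limit_sell(price=100, qty=3): fills=#6x#7:3@104; bids=[#6:5@104 #1:3@102 #2:5@100 #4:5@97 #5:1@95] asks=[-]
After op 8 cancel(order #5): fills=none; bids=[#6:5@104 #1:3@102 #2:5@100 #4:5@97] asks=[-]
After op 9 cancel(order #5): fills=none; bids=[#6:5@104 #1:3@102 #2:5@100 #4:5@97] asks=[-]
After op 10 [order #8] limit_sell(price=99, qty=7): fills=#6x#8:5@104 #1x#8:2@102; bids=[#1:1@102 #2:5@100 #4:5@97] asks=[-]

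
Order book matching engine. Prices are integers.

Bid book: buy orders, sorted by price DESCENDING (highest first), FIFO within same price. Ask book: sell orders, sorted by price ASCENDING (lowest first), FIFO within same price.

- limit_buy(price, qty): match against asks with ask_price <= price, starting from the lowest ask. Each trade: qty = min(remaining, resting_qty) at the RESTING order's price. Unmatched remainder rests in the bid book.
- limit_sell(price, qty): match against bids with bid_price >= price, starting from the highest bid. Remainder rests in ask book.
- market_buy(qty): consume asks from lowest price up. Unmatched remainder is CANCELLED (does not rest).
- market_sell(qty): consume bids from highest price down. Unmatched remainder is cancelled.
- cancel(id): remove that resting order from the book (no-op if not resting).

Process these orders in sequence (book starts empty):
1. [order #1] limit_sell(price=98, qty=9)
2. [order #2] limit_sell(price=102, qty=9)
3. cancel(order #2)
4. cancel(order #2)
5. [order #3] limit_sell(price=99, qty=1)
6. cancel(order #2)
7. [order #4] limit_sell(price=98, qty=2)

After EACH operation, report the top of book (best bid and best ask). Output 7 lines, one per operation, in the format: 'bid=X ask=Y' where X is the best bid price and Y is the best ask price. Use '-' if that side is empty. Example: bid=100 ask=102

After op 1 [order #1] limit_sell(price=98, qty=9): fills=none; bids=[-] asks=[#1:9@98]
After op 2 [order #2] limit_sell(price=102, qty=9): fills=none; bids=[-] asks=[#1:9@98 #2:9@102]
After op 3 cancel(order #2): fills=none; bids=[-] asks=[#1:9@98]
After op 4 cancel(order #2): fills=none; bids=[-] asks=[#1:9@98]
After op 5 [order #3] limit_sell(price=99, qty=1): fills=none; bids=[-] asks=[#1:9@98 #3:1@99]
After op 6 cancel(order #2): fills=none; bids=[-] asks=[#1:9@98 #3:1@99]
After op 7 [order #4] limit_sell(price=98, qty=2): fills=none; bids=[-] asks=[#1:9@98 #4:2@98 #3:1@99]

Answer: bid=- ask=98
bid=- ask=98
bid=- ask=98
bid=- ask=98
bid=- ask=98
bid=- ask=98
bid=- ask=98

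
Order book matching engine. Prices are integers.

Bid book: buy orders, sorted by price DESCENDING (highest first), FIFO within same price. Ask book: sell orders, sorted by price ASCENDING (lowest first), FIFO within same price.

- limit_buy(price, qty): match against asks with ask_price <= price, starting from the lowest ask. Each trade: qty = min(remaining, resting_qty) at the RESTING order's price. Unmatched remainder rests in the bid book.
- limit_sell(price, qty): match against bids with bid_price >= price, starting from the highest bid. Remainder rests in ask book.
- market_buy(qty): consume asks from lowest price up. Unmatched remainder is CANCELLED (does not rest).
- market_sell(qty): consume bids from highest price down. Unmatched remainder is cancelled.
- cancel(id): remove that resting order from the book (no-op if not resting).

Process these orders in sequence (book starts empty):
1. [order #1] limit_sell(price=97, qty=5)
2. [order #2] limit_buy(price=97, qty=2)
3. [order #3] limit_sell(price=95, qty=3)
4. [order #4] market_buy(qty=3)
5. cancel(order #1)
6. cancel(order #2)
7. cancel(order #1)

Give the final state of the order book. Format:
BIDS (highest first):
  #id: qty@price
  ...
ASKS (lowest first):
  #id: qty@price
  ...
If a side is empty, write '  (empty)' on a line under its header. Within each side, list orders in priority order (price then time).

Answer: BIDS (highest first):
  (empty)
ASKS (lowest first):
  (empty)

Derivation:
After op 1 [order #1] limit_sell(price=97, qty=5): fills=none; bids=[-] asks=[#1:5@97]
After op 2 [order #2] limit_buy(price=97, qty=2): fills=#2x#1:2@97; bids=[-] asks=[#1:3@97]
After op 3 [order #3] limit_sell(price=95, qty=3): fills=none; bids=[-] asks=[#3:3@95 #1:3@97]
After op 4 [order #4] market_buy(qty=3): fills=#4x#3:3@95; bids=[-] asks=[#1:3@97]
After op 5 cancel(order #1): fills=none; bids=[-] asks=[-]
After op 6 cancel(order #2): fills=none; bids=[-] asks=[-]
After op 7 cancel(order #1): fills=none; bids=[-] asks=[-]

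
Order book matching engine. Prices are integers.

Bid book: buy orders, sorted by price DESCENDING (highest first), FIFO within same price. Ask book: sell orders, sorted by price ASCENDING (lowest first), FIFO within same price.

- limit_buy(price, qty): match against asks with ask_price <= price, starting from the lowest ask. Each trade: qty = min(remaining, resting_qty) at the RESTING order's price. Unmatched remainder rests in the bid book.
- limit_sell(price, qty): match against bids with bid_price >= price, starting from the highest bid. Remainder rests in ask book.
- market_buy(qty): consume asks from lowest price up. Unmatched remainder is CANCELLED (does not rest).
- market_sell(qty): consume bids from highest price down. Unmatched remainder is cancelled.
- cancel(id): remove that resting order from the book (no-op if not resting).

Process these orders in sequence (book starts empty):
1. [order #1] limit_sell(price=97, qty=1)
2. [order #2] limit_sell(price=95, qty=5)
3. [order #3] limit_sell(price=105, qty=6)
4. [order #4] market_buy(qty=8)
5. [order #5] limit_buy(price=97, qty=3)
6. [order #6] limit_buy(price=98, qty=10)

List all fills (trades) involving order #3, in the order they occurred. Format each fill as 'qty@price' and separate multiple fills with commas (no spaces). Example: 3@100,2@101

After op 1 [order #1] limit_sell(price=97, qty=1): fills=none; bids=[-] asks=[#1:1@97]
After op 2 [order #2] limit_sell(price=95, qty=5): fills=none; bids=[-] asks=[#2:5@95 #1:1@97]
After op 3 [order #3] limit_sell(price=105, qty=6): fills=none; bids=[-] asks=[#2:5@95 #1:1@97 #3:6@105]
After op 4 [order #4] market_buy(qty=8): fills=#4x#2:5@95 #4x#1:1@97 #4x#3:2@105; bids=[-] asks=[#3:4@105]
After op 5 [order #5] limit_buy(price=97, qty=3): fills=none; bids=[#5:3@97] asks=[#3:4@105]
After op 6 [order #6] limit_buy(price=98, qty=10): fills=none; bids=[#6:10@98 #5:3@97] asks=[#3:4@105]

Answer: 2@105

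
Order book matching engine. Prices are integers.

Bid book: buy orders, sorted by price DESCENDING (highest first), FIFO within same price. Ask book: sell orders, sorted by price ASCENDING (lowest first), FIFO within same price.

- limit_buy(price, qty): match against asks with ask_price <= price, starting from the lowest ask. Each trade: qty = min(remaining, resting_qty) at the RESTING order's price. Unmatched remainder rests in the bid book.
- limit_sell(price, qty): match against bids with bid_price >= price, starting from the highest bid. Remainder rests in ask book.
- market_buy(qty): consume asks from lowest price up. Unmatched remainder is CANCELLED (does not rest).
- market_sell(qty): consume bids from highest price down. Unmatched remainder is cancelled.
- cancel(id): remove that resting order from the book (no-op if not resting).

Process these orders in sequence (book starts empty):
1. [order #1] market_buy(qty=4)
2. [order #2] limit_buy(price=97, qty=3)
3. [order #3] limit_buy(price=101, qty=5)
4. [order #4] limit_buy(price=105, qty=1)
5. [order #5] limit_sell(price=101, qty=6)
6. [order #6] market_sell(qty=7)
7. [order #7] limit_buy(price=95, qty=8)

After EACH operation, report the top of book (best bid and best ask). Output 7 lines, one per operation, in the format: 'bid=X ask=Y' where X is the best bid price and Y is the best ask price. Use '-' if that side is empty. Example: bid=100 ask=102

After op 1 [order #1] market_buy(qty=4): fills=none; bids=[-] asks=[-]
After op 2 [order #2] limit_buy(price=97, qty=3): fills=none; bids=[#2:3@97] asks=[-]
After op 3 [order #3] limit_buy(price=101, qty=5): fills=none; bids=[#3:5@101 #2:3@97] asks=[-]
After op 4 [order #4] limit_buy(price=105, qty=1): fills=none; bids=[#4:1@105 #3:5@101 #2:3@97] asks=[-]
After op 5 [order #5] limit_sell(price=101, qty=6): fills=#4x#5:1@105 #3x#5:5@101; bids=[#2:3@97] asks=[-]
After op 6 [order #6] market_sell(qty=7): fills=#2x#6:3@97; bids=[-] asks=[-]
After op 7 [order #7] limit_buy(price=95, qty=8): fills=none; bids=[#7:8@95] asks=[-]

Answer: bid=- ask=-
bid=97 ask=-
bid=101 ask=-
bid=105 ask=-
bid=97 ask=-
bid=- ask=-
bid=95 ask=-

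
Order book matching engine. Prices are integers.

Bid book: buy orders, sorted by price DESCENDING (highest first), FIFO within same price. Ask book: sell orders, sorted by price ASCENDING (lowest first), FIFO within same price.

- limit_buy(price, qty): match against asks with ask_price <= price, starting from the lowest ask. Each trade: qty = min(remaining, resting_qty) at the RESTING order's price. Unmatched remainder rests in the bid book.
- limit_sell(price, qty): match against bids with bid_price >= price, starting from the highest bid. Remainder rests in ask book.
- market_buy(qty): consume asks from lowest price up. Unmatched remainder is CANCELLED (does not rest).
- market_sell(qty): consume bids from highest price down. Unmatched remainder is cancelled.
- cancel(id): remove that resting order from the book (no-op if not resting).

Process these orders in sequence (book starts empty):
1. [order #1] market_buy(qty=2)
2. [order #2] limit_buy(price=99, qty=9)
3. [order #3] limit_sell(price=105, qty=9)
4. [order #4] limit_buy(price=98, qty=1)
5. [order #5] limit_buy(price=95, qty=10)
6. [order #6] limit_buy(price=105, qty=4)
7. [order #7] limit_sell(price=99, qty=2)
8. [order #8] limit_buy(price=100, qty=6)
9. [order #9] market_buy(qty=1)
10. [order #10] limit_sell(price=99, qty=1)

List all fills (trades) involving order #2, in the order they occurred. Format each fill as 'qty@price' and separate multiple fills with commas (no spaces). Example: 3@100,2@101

After op 1 [order #1] market_buy(qty=2): fills=none; bids=[-] asks=[-]
After op 2 [order #2] limit_buy(price=99, qty=9): fills=none; bids=[#2:9@99] asks=[-]
After op 3 [order #3] limit_sell(price=105, qty=9): fills=none; bids=[#2:9@99] asks=[#3:9@105]
After op 4 [order #4] limit_buy(price=98, qty=1): fills=none; bids=[#2:9@99 #4:1@98] asks=[#3:9@105]
After op 5 [order #5] limit_buy(price=95, qty=10): fills=none; bids=[#2:9@99 #4:1@98 #5:10@95] asks=[#3:9@105]
After op 6 [order #6] limit_buy(price=105, qty=4): fills=#6x#3:4@105; bids=[#2:9@99 #4:1@98 #5:10@95] asks=[#3:5@105]
After op 7 [order #7] limit_sell(price=99, qty=2): fills=#2x#7:2@99; bids=[#2:7@99 #4:1@98 #5:10@95] asks=[#3:5@105]
After op 8 [order #8] limit_buy(price=100, qty=6): fills=none; bids=[#8:6@100 #2:7@99 #4:1@98 #5:10@95] asks=[#3:5@105]
After op 9 [order #9] market_buy(qty=1): fills=#9x#3:1@105; bids=[#8:6@100 #2:7@99 #4:1@98 #5:10@95] asks=[#3:4@105]
After op 10 [order #10] limit_sell(price=99, qty=1): fills=#8x#10:1@100; bids=[#8:5@100 #2:7@99 #4:1@98 #5:10@95] asks=[#3:4@105]

Answer: 2@99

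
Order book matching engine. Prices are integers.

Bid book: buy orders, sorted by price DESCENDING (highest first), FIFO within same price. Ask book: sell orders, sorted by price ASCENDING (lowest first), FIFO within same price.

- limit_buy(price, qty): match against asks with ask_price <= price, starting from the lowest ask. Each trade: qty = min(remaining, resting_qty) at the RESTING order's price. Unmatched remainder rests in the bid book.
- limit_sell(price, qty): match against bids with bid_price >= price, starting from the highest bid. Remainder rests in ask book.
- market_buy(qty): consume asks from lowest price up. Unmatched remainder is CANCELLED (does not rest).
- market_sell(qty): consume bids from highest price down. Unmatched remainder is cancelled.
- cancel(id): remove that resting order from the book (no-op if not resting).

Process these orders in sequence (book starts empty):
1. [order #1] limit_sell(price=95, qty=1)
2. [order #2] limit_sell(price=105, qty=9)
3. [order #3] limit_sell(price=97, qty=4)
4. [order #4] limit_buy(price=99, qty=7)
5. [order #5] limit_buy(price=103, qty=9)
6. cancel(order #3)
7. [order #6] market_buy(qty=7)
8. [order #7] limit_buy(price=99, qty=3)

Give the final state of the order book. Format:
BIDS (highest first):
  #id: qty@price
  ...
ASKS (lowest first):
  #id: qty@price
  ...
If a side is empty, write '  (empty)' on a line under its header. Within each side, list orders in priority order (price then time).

Answer: BIDS (highest first):
  #5: 9@103
  #4: 2@99
  #7: 3@99
ASKS (lowest first):
  #2: 2@105

Derivation:
After op 1 [order #1] limit_sell(price=95, qty=1): fills=none; bids=[-] asks=[#1:1@95]
After op 2 [order #2] limit_sell(price=105, qty=9): fills=none; bids=[-] asks=[#1:1@95 #2:9@105]
After op 3 [order #3] limit_sell(price=97, qty=4): fills=none; bids=[-] asks=[#1:1@95 #3:4@97 #2:9@105]
After op 4 [order #4] limit_buy(price=99, qty=7): fills=#4x#1:1@95 #4x#3:4@97; bids=[#4:2@99] asks=[#2:9@105]
After op 5 [order #5] limit_buy(price=103, qty=9): fills=none; bids=[#5:9@103 #4:2@99] asks=[#2:9@105]
After op 6 cancel(order #3): fills=none; bids=[#5:9@103 #4:2@99] asks=[#2:9@105]
After op 7 [order #6] market_buy(qty=7): fills=#6x#2:7@105; bids=[#5:9@103 #4:2@99] asks=[#2:2@105]
After op 8 [order #7] limit_buy(price=99, qty=3): fills=none; bids=[#5:9@103 #4:2@99 #7:3@99] asks=[#2:2@105]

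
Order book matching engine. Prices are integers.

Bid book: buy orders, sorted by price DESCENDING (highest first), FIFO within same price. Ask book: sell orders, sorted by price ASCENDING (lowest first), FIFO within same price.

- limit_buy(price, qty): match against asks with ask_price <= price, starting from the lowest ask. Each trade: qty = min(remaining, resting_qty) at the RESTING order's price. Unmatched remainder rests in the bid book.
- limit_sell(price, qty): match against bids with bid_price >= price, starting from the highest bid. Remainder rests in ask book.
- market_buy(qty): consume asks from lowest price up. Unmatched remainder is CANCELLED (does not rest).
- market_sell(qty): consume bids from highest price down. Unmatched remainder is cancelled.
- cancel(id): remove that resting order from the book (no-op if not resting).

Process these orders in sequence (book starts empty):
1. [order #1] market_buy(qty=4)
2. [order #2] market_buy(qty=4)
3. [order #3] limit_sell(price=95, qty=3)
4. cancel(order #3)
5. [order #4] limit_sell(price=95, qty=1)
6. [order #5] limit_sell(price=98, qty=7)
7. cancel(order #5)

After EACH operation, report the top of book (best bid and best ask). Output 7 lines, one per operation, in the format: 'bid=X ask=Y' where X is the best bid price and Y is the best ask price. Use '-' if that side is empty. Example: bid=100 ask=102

After op 1 [order #1] market_buy(qty=4): fills=none; bids=[-] asks=[-]
After op 2 [order #2] market_buy(qty=4): fills=none; bids=[-] asks=[-]
After op 3 [order #3] limit_sell(price=95, qty=3): fills=none; bids=[-] asks=[#3:3@95]
After op 4 cancel(order #3): fills=none; bids=[-] asks=[-]
After op 5 [order #4] limit_sell(price=95, qty=1): fills=none; bids=[-] asks=[#4:1@95]
After op 6 [order #5] limit_sell(price=98, qty=7): fills=none; bids=[-] asks=[#4:1@95 #5:7@98]
After op 7 cancel(order #5): fills=none; bids=[-] asks=[#4:1@95]

Answer: bid=- ask=-
bid=- ask=-
bid=- ask=95
bid=- ask=-
bid=- ask=95
bid=- ask=95
bid=- ask=95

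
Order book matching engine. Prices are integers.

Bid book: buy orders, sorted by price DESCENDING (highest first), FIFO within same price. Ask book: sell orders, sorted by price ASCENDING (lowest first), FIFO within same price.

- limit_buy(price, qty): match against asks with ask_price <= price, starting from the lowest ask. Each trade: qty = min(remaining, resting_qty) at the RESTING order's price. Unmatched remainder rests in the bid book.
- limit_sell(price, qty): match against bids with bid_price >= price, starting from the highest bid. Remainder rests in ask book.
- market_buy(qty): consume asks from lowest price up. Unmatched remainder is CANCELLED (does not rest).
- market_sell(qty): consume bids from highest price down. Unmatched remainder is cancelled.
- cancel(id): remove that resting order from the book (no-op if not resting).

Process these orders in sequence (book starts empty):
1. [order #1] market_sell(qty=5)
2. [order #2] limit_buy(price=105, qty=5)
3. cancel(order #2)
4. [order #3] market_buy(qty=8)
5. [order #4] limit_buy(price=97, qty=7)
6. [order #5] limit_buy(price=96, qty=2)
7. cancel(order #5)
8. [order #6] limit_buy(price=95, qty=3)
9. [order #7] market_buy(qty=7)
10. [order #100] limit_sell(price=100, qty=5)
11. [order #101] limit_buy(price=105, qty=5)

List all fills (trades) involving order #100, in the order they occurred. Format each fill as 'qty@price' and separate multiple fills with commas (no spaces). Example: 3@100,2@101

After op 1 [order #1] market_sell(qty=5): fills=none; bids=[-] asks=[-]
After op 2 [order #2] limit_buy(price=105, qty=5): fills=none; bids=[#2:5@105] asks=[-]
After op 3 cancel(order #2): fills=none; bids=[-] asks=[-]
After op 4 [order #3] market_buy(qty=8): fills=none; bids=[-] asks=[-]
After op 5 [order #4] limit_buy(price=97, qty=7): fills=none; bids=[#4:7@97] asks=[-]
After op 6 [order #5] limit_buy(price=96, qty=2): fills=none; bids=[#4:7@97 #5:2@96] asks=[-]
After op 7 cancel(order #5): fills=none; bids=[#4:7@97] asks=[-]
After op 8 [order #6] limit_buy(price=95, qty=3): fills=none; bids=[#4:7@97 #6:3@95] asks=[-]
After op 9 [order #7] market_buy(qty=7): fills=none; bids=[#4:7@97 #6:3@95] asks=[-]
After op 10 [order #100] limit_sell(price=100, qty=5): fills=none; bids=[#4:7@97 #6:3@95] asks=[#100:5@100]
After op 11 [order #101] limit_buy(price=105, qty=5): fills=#101x#100:5@100; bids=[#4:7@97 #6:3@95] asks=[-]

Answer: 5@100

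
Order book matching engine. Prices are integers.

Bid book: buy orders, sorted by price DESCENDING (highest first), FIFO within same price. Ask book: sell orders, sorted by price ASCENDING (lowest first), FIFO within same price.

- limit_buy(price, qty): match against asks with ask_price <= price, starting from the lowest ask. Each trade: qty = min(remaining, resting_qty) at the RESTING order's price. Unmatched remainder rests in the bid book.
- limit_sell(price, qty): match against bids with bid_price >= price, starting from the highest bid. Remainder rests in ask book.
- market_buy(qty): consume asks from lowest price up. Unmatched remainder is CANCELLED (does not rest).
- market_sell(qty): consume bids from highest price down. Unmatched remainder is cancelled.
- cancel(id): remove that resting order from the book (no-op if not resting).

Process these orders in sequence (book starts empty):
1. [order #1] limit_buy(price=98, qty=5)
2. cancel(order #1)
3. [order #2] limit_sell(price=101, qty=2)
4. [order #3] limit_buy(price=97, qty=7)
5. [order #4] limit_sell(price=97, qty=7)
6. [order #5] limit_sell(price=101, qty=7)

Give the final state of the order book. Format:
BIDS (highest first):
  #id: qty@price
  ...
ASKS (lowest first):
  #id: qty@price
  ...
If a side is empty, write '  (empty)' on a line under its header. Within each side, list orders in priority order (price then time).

After op 1 [order #1] limit_buy(price=98, qty=5): fills=none; bids=[#1:5@98] asks=[-]
After op 2 cancel(order #1): fills=none; bids=[-] asks=[-]
After op 3 [order #2] limit_sell(price=101, qty=2): fills=none; bids=[-] asks=[#2:2@101]
After op 4 [order #3] limit_buy(price=97, qty=7): fills=none; bids=[#3:7@97] asks=[#2:2@101]
After op 5 [order #4] limit_sell(price=97, qty=7): fills=#3x#4:7@97; bids=[-] asks=[#2:2@101]
After op 6 [order #5] limit_sell(price=101, qty=7): fills=none; bids=[-] asks=[#2:2@101 #5:7@101]

Answer: BIDS (highest first):
  (empty)
ASKS (lowest first):
  #2: 2@101
  #5: 7@101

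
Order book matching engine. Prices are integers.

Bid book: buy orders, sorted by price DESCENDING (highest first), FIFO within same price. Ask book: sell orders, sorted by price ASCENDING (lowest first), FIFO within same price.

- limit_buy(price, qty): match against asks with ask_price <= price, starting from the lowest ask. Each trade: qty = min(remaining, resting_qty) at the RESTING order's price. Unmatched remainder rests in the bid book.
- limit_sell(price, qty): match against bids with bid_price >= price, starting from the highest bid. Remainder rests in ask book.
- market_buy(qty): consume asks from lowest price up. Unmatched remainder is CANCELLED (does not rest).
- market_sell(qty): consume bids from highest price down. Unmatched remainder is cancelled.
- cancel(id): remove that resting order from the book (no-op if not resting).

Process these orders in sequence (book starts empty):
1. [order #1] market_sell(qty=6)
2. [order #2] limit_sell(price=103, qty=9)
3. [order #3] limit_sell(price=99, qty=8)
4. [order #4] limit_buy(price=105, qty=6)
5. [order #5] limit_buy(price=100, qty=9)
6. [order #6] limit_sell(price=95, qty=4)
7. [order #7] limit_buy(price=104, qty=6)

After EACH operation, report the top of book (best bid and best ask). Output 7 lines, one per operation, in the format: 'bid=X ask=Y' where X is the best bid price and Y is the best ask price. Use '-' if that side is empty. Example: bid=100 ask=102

After op 1 [order #1] market_sell(qty=6): fills=none; bids=[-] asks=[-]
After op 2 [order #2] limit_sell(price=103, qty=9): fills=none; bids=[-] asks=[#2:9@103]
After op 3 [order #3] limit_sell(price=99, qty=8): fills=none; bids=[-] asks=[#3:8@99 #2:9@103]
After op 4 [order #4] limit_buy(price=105, qty=6): fills=#4x#3:6@99; bids=[-] asks=[#3:2@99 #2:9@103]
After op 5 [order #5] limit_buy(price=100, qty=9): fills=#5x#3:2@99; bids=[#5:7@100] asks=[#2:9@103]
After op 6 [order #6] limit_sell(price=95, qty=4): fills=#5x#6:4@100; bids=[#5:3@100] asks=[#2:9@103]
After op 7 [order #7] limit_buy(price=104, qty=6): fills=#7x#2:6@103; bids=[#5:3@100] asks=[#2:3@103]

Answer: bid=- ask=-
bid=- ask=103
bid=- ask=99
bid=- ask=99
bid=100 ask=103
bid=100 ask=103
bid=100 ask=103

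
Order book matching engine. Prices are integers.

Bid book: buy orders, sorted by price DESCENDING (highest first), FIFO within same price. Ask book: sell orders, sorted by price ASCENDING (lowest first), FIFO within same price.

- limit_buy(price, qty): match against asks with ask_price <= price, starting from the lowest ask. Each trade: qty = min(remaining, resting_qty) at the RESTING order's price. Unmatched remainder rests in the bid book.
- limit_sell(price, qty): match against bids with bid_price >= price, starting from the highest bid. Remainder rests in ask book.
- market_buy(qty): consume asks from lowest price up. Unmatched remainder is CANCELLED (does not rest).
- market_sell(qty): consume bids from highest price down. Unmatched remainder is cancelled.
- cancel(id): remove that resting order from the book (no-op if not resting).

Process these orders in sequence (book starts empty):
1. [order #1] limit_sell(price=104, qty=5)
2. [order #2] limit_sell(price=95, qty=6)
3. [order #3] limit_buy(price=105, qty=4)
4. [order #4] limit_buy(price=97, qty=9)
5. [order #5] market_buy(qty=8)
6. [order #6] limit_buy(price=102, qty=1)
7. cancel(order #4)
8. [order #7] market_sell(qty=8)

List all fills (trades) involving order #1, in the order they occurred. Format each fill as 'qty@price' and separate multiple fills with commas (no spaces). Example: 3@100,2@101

After op 1 [order #1] limit_sell(price=104, qty=5): fills=none; bids=[-] asks=[#1:5@104]
After op 2 [order #2] limit_sell(price=95, qty=6): fills=none; bids=[-] asks=[#2:6@95 #1:5@104]
After op 3 [order #3] limit_buy(price=105, qty=4): fills=#3x#2:4@95; bids=[-] asks=[#2:2@95 #1:5@104]
After op 4 [order #4] limit_buy(price=97, qty=9): fills=#4x#2:2@95; bids=[#4:7@97] asks=[#1:5@104]
After op 5 [order #5] market_buy(qty=8): fills=#5x#1:5@104; bids=[#4:7@97] asks=[-]
After op 6 [order #6] limit_buy(price=102, qty=1): fills=none; bids=[#6:1@102 #4:7@97] asks=[-]
After op 7 cancel(order #4): fills=none; bids=[#6:1@102] asks=[-]
After op 8 [order #7] market_sell(qty=8): fills=#6x#7:1@102; bids=[-] asks=[-]

Answer: 5@104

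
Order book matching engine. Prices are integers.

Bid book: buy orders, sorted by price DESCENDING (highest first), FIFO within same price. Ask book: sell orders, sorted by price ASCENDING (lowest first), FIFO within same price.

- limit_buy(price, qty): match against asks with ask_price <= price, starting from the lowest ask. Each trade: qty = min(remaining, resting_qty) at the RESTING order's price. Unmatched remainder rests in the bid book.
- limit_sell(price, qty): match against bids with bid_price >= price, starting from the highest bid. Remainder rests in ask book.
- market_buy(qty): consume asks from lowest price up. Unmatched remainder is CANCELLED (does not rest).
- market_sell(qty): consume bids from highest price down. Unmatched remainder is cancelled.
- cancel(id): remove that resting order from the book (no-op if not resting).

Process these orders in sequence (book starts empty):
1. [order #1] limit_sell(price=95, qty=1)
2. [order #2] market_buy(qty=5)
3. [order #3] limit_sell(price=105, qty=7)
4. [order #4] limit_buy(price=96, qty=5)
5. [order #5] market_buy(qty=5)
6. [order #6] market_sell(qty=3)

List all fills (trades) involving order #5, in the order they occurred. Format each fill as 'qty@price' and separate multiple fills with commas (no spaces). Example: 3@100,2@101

Answer: 5@105

Derivation:
After op 1 [order #1] limit_sell(price=95, qty=1): fills=none; bids=[-] asks=[#1:1@95]
After op 2 [order #2] market_buy(qty=5): fills=#2x#1:1@95; bids=[-] asks=[-]
After op 3 [order #3] limit_sell(price=105, qty=7): fills=none; bids=[-] asks=[#3:7@105]
After op 4 [order #4] limit_buy(price=96, qty=5): fills=none; bids=[#4:5@96] asks=[#3:7@105]
After op 5 [order #5] market_buy(qty=5): fills=#5x#3:5@105; bids=[#4:5@96] asks=[#3:2@105]
After op 6 [order #6] market_sell(qty=3): fills=#4x#6:3@96; bids=[#4:2@96] asks=[#3:2@105]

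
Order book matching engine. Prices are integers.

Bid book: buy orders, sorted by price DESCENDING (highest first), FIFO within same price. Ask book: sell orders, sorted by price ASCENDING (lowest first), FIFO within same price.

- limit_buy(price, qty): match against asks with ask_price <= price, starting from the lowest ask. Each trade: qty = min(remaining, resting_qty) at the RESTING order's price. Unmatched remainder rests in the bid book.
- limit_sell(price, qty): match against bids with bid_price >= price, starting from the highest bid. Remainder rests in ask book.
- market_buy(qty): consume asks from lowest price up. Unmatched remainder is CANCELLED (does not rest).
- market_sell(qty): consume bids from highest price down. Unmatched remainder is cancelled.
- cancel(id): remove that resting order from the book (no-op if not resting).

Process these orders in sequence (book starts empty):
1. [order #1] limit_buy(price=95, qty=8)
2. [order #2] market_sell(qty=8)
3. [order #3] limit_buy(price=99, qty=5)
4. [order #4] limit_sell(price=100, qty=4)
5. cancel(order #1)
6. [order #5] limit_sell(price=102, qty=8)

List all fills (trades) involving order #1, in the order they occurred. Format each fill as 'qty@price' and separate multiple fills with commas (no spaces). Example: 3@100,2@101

After op 1 [order #1] limit_buy(price=95, qty=8): fills=none; bids=[#1:8@95] asks=[-]
After op 2 [order #2] market_sell(qty=8): fills=#1x#2:8@95; bids=[-] asks=[-]
After op 3 [order #3] limit_buy(price=99, qty=5): fills=none; bids=[#3:5@99] asks=[-]
After op 4 [order #4] limit_sell(price=100, qty=4): fills=none; bids=[#3:5@99] asks=[#4:4@100]
After op 5 cancel(order #1): fills=none; bids=[#3:5@99] asks=[#4:4@100]
After op 6 [order #5] limit_sell(price=102, qty=8): fills=none; bids=[#3:5@99] asks=[#4:4@100 #5:8@102]

Answer: 8@95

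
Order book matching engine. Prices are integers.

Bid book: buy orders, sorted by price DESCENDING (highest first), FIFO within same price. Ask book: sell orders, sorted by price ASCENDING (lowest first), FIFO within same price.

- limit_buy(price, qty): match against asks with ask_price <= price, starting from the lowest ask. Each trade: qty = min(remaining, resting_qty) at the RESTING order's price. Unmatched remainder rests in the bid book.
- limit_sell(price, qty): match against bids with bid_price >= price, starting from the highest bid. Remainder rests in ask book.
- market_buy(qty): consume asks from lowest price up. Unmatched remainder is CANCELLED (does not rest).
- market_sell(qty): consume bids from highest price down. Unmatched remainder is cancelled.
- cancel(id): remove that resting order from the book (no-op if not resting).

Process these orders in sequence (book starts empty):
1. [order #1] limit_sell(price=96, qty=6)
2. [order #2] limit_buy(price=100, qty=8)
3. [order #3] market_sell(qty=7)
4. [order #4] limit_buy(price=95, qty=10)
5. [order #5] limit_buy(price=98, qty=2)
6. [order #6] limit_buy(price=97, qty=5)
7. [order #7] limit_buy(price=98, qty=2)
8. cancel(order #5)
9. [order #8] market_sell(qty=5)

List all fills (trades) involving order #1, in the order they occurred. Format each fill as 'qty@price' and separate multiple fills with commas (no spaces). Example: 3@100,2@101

After op 1 [order #1] limit_sell(price=96, qty=6): fills=none; bids=[-] asks=[#1:6@96]
After op 2 [order #2] limit_buy(price=100, qty=8): fills=#2x#1:6@96; bids=[#2:2@100] asks=[-]
After op 3 [order #3] market_sell(qty=7): fills=#2x#3:2@100; bids=[-] asks=[-]
After op 4 [order #4] limit_buy(price=95, qty=10): fills=none; bids=[#4:10@95] asks=[-]
After op 5 [order #5] limit_buy(price=98, qty=2): fills=none; bids=[#5:2@98 #4:10@95] asks=[-]
After op 6 [order #6] limit_buy(price=97, qty=5): fills=none; bids=[#5:2@98 #6:5@97 #4:10@95] asks=[-]
After op 7 [order #7] limit_buy(price=98, qty=2): fills=none; bids=[#5:2@98 #7:2@98 #6:5@97 #4:10@95] asks=[-]
After op 8 cancel(order #5): fills=none; bids=[#7:2@98 #6:5@97 #4:10@95] asks=[-]
After op 9 [order #8] market_sell(qty=5): fills=#7x#8:2@98 #6x#8:3@97; bids=[#6:2@97 #4:10@95] asks=[-]

Answer: 6@96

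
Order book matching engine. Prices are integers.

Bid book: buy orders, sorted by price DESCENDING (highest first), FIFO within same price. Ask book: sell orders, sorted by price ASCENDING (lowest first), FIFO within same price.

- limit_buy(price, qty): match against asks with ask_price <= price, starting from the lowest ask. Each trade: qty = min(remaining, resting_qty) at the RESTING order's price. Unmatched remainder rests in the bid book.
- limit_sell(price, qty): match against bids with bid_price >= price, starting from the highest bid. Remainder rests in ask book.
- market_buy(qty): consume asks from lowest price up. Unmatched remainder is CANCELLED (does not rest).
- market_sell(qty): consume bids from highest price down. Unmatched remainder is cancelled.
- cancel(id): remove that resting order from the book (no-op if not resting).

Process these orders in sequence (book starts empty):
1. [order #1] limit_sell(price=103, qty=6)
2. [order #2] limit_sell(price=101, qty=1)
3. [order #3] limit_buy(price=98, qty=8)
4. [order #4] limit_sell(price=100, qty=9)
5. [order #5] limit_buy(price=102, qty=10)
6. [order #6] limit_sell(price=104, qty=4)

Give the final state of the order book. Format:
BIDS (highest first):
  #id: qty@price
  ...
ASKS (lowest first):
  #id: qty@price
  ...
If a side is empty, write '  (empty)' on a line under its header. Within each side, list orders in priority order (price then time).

After op 1 [order #1] limit_sell(price=103, qty=6): fills=none; bids=[-] asks=[#1:6@103]
After op 2 [order #2] limit_sell(price=101, qty=1): fills=none; bids=[-] asks=[#2:1@101 #1:6@103]
After op 3 [order #3] limit_buy(price=98, qty=8): fills=none; bids=[#3:8@98] asks=[#2:1@101 #1:6@103]
After op 4 [order #4] limit_sell(price=100, qty=9): fills=none; bids=[#3:8@98] asks=[#4:9@100 #2:1@101 #1:6@103]
After op 5 [order #5] limit_buy(price=102, qty=10): fills=#5x#4:9@100 #5x#2:1@101; bids=[#3:8@98] asks=[#1:6@103]
After op 6 [order #6] limit_sell(price=104, qty=4): fills=none; bids=[#3:8@98] asks=[#1:6@103 #6:4@104]

Answer: BIDS (highest first):
  #3: 8@98
ASKS (lowest first):
  #1: 6@103
  #6: 4@104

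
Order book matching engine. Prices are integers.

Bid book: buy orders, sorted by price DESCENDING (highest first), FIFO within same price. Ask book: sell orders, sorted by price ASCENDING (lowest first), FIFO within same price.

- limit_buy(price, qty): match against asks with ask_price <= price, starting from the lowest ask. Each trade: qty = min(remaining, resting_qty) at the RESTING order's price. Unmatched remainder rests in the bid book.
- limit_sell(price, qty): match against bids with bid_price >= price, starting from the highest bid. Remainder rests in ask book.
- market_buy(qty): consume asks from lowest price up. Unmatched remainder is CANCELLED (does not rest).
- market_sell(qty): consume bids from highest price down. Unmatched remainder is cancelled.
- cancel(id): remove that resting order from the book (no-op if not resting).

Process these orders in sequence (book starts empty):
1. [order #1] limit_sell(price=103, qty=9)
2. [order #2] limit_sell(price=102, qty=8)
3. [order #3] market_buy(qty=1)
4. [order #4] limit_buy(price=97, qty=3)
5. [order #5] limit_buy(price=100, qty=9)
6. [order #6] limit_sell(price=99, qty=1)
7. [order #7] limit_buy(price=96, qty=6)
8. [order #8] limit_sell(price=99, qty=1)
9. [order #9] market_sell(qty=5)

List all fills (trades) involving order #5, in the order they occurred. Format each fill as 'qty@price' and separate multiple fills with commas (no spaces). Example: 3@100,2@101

After op 1 [order #1] limit_sell(price=103, qty=9): fills=none; bids=[-] asks=[#1:9@103]
After op 2 [order #2] limit_sell(price=102, qty=8): fills=none; bids=[-] asks=[#2:8@102 #1:9@103]
After op 3 [order #3] market_buy(qty=1): fills=#3x#2:1@102; bids=[-] asks=[#2:7@102 #1:9@103]
After op 4 [order #4] limit_buy(price=97, qty=3): fills=none; bids=[#4:3@97] asks=[#2:7@102 #1:9@103]
After op 5 [order #5] limit_buy(price=100, qty=9): fills=none; bids=[#5:9@100 #4:3@97] asks=[#2:7@102 #1:9@103]
After op 6 [order #6] limit_sell(price=99, qty=1): fills=#5x#6:1@100; bids=[#5:8@100 #4:3@97] asks=[#2:7@102 #1:9@103]
After op 7 [order #7] limit_buy(price=96, qty=6): fills=none; bids=[#5:8@100 #4:3@97 #7:6@96] asks=[#2:7@102 #1:9@103]
After op 8 [order #8] limit_sell(price=99, qty=1): fills=#5x#8:1@100; bids=[#5:7@100 #4:3@97 #7:6@96] asks=[#2:7@102 #1:9@103]
After op 9 [order #9] market_sell(qty=5): fills=#5x#9:5@100; bids=[#5:2@100 #4:3@97 #7:6@96] asks=[#2:7@102 #1:9@103]

Answer: 1@100,1@100,5@100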